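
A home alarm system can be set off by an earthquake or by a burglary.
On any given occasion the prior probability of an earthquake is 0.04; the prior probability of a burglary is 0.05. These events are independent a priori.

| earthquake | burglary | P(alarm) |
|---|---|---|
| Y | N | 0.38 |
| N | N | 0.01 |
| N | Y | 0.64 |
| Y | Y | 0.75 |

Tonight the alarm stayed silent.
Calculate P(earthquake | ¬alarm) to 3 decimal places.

P(earthquake | ¬alarm) ≈ 0.025

Numerator (weight on configurations with earthquake): 0.023560 + 0.000500 = 0.024060
Denominator P(¬alarm): 0.99×0.96×0.95 + 0.36×0.96×0.05 + 0.62×0.04×0.95 + 0.25×0.04×0.05 = 0.944220
Posterior = 0.024060 / 0.944220 ≈ 0.025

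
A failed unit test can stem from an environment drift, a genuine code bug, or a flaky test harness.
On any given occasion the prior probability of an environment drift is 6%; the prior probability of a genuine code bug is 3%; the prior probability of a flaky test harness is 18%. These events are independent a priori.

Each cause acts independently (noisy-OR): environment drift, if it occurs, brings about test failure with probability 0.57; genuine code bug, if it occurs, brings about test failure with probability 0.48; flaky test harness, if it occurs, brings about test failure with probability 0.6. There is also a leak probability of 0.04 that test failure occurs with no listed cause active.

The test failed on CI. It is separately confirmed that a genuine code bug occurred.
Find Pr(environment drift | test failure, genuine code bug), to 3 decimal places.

Under noisy-OR, P(test failure | causes) = 1 − (1−0.04)·∏(1−qᵢ) over the active causes.
Sum P(test failure|·) weighted by the priors over the 4 (environment drift, flaky test harness) configurations:
  P(test failure | genuine code bug) = 0.5008*0.94*0.82 + 0.80032*0.94*0.18 + 0.785344*0.06*0.82 + 0.914138*0.06*0.18
        = 0.386017 + 0.135414 + 0.038639 + 0.009873 = 0.569943
The terms with environment drift present sum to 0.048512, so
  P(environment drift | test failure, genuine code bug) = 0.048512 / 0.569943 ≈ 0.085

Pr(environment drift | test failure, genuine code bug) ≈ 0.085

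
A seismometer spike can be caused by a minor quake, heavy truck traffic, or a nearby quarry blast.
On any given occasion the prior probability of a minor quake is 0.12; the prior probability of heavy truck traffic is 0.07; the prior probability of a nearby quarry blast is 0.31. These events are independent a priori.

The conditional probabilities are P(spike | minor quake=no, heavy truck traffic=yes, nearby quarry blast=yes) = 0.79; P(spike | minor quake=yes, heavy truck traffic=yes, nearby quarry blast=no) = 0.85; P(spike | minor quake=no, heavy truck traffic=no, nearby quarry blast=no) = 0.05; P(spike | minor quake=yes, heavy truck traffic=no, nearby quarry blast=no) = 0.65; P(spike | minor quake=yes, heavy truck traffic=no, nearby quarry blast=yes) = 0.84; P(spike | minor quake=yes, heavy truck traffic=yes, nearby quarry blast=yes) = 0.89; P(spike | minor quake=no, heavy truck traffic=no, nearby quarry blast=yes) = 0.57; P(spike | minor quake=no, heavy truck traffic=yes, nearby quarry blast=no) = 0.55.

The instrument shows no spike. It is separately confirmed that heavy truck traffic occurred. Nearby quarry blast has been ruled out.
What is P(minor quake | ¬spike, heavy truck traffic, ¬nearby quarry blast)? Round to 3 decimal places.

P(minor quake | ¬spike, heavy truck traffic, ¬nearby quarry blast) ≈ 0.043

By total probability over both values of minor quake:
  P(¬spike | heavy truck traffic, ¬nearby quarry blast) = 0.45*0.88 + 0.15*0.12
        = 0.396000 + 0.018000 = 0.414000
Configurations with minor quake contribute 0.018000, so
  P(minor quake | ¬spike, heavy truck traffic, ¬nearby quarry blast) = 0.018000 / 0.414000 ≈ 0.043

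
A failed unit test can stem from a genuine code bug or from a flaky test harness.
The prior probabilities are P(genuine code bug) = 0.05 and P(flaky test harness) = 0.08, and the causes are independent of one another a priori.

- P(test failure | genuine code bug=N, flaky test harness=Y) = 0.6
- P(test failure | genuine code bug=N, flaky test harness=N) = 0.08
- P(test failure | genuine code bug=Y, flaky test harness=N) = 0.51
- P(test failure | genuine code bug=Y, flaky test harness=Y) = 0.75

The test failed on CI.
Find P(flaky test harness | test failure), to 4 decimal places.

P(flaky test harness | test failure) ≈ 0.3423

Numerator (weight on configurations with flaky test harness): 0.045600 + 0.003000 = 0.048600
The normalizing constant is 0.08*0.95*0.92 + 0.6*0.95*0.08 + 0.51*0.05*0.92 + 0.75*0.05*0.08 = 0.141980
Posterior = 0.048600 / 0.141980 ≈ 0.3423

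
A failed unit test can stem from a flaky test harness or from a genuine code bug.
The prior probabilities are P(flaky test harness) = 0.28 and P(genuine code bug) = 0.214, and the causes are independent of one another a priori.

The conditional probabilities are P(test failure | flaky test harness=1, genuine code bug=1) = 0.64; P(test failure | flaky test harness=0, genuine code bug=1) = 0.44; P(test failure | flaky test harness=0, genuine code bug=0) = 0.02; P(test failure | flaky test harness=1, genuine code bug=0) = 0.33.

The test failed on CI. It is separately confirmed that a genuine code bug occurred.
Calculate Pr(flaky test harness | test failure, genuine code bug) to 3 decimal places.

Pr(flaky test harness | test failure, genuine code bug) ≈ 0.361

Weight on flaky test harness=true, given the evidence: 0.64×0.28 = 0.179200
Normalizer over all consistent configurations: 0.44×0.72 + 0.64×0.28 = 0.496000
Posterior = 0.179200 / 0.496000 ≈ 0.361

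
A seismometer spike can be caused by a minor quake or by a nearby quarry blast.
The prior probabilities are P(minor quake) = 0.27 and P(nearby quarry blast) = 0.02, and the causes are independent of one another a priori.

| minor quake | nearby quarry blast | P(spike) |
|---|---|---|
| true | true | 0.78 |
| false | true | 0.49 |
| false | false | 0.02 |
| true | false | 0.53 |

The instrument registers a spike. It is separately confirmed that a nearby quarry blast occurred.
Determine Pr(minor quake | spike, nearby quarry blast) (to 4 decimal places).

P(spike | nearby quarry blast) = 0.49×0.73 + 0.78×0.27 = 0.357700 + 0.210600 = 0.568300
Restricting to configurations with minor quake present: 0.78×0.27 = 0.210600.
P(minor quake | spike, nearby quarry blast) = 0.210600 / 0.568300 ≈ 0.3706

Pr(minor quake | spike, nearby quarry blast) ≈ 0.3706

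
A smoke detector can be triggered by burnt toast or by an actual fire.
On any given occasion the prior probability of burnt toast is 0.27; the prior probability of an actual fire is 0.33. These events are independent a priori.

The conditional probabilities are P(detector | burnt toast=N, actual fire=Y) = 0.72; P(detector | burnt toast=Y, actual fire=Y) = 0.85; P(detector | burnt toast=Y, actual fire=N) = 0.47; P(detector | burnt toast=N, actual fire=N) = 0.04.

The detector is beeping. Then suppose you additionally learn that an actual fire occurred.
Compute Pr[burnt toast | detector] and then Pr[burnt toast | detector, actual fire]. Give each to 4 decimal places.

Pr[burnt toast | detector] ≈ 0.4544; Pr[burnt toast | detector, actual fire] ≈ 0.3039

Sum P(detector|·) weighted by the priors over the 4 (burnt toast, actual fire) configurations:
  P(detector) = 0.04·0.73·0.67 + 0.72·0.73·0.33 + 0.47·0.27·0.67 + 0.85·0.27·0.33
        = 0.019564 + 0.173448 + 0.085023 + 0.075735 = 0.353770
Configurations with burnt toast contribute 0.160758, so
  P(burnt toast | detector) = 0.160758 / 0.353770 ≈ 0.4544

Now also conditioning on actual fire=true:
Sum P(detector|·) weighted by the priors over both values of burnt toast:
  P(detector | actual fire) = 0.72·0.73 + 0.85·0.27
        = 0.525600 + 0.229500 = 0.755100
Keeping only the burnt toast-present terms gives 0.229500, so
  P(burnt toast | detector, actual fire) = 0.229500 / 0.755100 ≈ 0.3039
Conditioning on actual fire lowers the posterior on burnt toast: the classic explaining-away effect in a common-effect structure.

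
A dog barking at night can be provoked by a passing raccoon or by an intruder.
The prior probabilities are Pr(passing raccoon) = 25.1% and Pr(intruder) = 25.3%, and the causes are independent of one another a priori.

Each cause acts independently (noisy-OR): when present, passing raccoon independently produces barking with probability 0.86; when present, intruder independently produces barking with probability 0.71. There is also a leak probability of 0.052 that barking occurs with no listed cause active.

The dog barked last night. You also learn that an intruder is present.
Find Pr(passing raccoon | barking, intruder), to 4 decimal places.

Under noisy-OR, P(barking | causes) = 1 − (1−0.052)·∏(1−qᵢ) over the active causes.
For the numerator, keep only passing raccoon=true terms: 0.961511·0.251 = 0.241339
Normalizer over all consistent configurations: 0.72508·0.749 + 0.961511·0.251 = 0.784424
P(passing raccoon | barking, intruder) = 0.241339/0.784424 ≈ 0.3077

Pr(passing raccoon | barking, intruder) ≈ 0.3077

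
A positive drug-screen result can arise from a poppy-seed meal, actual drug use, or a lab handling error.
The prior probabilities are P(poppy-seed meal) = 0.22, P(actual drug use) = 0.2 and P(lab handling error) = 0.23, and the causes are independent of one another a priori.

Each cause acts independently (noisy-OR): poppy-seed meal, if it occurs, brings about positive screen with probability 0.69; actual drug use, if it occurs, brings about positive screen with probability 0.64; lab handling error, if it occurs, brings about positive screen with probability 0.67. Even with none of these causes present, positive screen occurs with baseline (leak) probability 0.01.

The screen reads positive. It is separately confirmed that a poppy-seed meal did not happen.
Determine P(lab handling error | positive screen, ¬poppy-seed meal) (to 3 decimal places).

P(lab handling error | positive screen, ¬poppy-seed meal) ≈ 0.610

Under noisy-OR, P(positive screen | causes) = 1 − (1−0.01)·∏(1−qᵢ) over the active causes.
P(positive screen | ¬poppy-seed meal) = 0.01×0.8×0.77 + 0.6733×0.8×0.23 + 0.6436×0.2×0.77 + 0.882388×0.2×0.23 = 0.006160 + 0.123887 + 0.099114 + 0.040590 = 0.269751
The lab handling error-present share is 0.123887 + 0.040590 = 0.164477.
P(lab handling error | positive screen, ¬poppy-seed meal) = 0.164477 / 0.269751 ≈ 0.610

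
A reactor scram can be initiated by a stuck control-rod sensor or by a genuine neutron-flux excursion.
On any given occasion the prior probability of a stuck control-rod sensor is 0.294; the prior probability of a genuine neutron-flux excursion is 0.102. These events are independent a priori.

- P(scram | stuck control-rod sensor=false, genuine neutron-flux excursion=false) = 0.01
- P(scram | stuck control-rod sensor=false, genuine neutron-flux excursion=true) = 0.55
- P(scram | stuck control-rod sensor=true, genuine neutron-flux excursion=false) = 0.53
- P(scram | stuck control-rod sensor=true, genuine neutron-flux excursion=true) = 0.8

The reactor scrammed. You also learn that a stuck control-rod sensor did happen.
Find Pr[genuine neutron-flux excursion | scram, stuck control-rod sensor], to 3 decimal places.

Pr[genuine neutron-flux excursion | scram, stuck control-rod sensor] ≈ 0.146

For the numerator, keep only genuine neutron-flux excursion=true terms: 0.8·0.102 = 0.081600
Normalizer over all consistent configurations: 0.53·0.898 + 0.8·0.102 = 0.557540
Posterior = 0.081600 / 0.557540 ≈ 0.146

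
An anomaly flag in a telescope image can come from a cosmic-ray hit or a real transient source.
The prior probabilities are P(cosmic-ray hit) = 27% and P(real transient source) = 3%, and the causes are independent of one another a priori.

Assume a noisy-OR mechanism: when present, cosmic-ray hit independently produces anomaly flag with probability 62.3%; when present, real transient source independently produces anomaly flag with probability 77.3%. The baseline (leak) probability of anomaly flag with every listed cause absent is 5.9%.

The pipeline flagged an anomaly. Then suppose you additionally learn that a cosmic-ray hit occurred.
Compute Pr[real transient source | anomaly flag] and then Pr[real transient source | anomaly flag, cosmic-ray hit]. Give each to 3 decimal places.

Under noisy-OR, P(anomaly flag | causes) = 1 − (1−0.059)·∏(1−qᵢ) over the active causes.
Weight on real transient source=true, given the evidence: 0.017222 + 0.007448 = 0.024670
Normalizer over all consistent configurations: 0.059·0.73·0.97 + 0.786393·0.73·0.03 + 0.645243·0.27·0.97 + 0.91947·0.27·0.03 = 0.235437
Posterior = 0.024670 / 0.235437 ≈ 0.105

Now condition on the additional information:
For the numerator, keep only real transient source=true terms: 0.91947·0.03 = 0.027584
Normalizer over all consistent configurations: 0.645243·0.97 + 0.91947·0.03 = 0.653470
P(real transient source | anomaly flag, cosmic-ray hit) = 0.027584/0.653470 ≈ 0.042

Pr[real transient source | anomaly flag] ≈ 0.105; Pr[real transient source | anomaly flag, cosmic-ray hit] ≈ 0.042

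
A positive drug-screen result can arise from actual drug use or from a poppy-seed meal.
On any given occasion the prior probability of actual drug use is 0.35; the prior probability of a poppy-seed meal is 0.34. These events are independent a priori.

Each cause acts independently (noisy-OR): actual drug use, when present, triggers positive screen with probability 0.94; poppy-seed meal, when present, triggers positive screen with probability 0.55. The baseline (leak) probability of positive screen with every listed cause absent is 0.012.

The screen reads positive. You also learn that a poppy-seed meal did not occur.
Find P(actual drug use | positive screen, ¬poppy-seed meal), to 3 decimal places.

P(actual drug use | positive screen, ¬poppy-seed meal) ≈ 0.977

Under noisy-OR, P(positive screen | causes) = 1 − (1−0.012)·∏(1−qᵢ) over the active causes.
By total probability over both values of actual drug use:
  P(positive screen | ¬poppy-seed meal) = 0.012·0.65 + 0.94072·0.35
        = 0.007800 + 0.329252 = 0.337052
The terms with actual drug use present sum to 0.329252, so
  P(actual drug use | positive screen, ¬poppy-seed meal) = 0.329252 / 0.337052 ≈ 0.977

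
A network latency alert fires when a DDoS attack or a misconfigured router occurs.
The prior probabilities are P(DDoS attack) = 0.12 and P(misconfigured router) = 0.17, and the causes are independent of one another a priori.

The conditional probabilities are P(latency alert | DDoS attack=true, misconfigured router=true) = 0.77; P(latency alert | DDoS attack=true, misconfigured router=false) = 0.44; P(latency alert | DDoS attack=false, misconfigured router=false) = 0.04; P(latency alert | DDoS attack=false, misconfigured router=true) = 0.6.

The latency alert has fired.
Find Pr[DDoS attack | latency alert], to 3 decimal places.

Pr[DDoS attack | latency alert] ≈ 0.333

By total probability over the 4 (DDoS attack, misconfigured router) configurations:
  P(latency alert) = 0.04·0.88·0.83 + 0.6·0.88·0.17 + 0.44·0.12·0.83 + 0.77·0.12·0.17
        = 0.029216 + 0.089760 + 0.043824 + 0.015708 = 0.178508
The terms with DDoS attack present sum to 0.059532, so
  P(DDoS attack | latency alert) = 0.059532 / 0.178508 ≈ 0.333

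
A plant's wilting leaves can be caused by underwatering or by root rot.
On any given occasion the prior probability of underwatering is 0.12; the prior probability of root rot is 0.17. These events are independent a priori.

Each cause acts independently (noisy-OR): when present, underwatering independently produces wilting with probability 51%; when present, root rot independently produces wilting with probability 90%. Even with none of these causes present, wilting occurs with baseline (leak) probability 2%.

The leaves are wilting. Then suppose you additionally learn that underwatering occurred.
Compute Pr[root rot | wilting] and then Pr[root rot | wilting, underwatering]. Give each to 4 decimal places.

Under noisy-OR, P(wilting | causes) = 1 − (1−0.02)·∏(1−qᵢ) over the active causes.
P(wilting) = 0.02·0.88·0.83 + 0.902·0.88·0.17 + 0.5198·0.12·0.83 + 0.95198·0.12·0.17 = 0.014608 + 0.134939 + 0.051772 + 0.019420 = 0.220739
Of this, 0.154359 comes from 0.134939 + 0.019420 (the root rot=true cases).
Hence the posterior is 0.154359/0.220739 ≈ 0.6993.

With the extra evidence:
P(wilting | underwatering) = 0.5198*0.83 + 0.95198*0.17 = 0.431434 + 0.161837 = 0.593271
Restricting to configurations with root rot present: 0.95198*0.17 = 0.161837.
So P(root rot | wilting, underwatering) = 0.161837/0.593271 ≈ 0.2728.
Conditioning on underwatering lowers the posterior on root rot: the classic explaining-away effect in a common-effect structure.

Pr[root rot | wilting] ≈ 0.6993; Pr[root rot | wilting, underwatering] ≈ 0.2728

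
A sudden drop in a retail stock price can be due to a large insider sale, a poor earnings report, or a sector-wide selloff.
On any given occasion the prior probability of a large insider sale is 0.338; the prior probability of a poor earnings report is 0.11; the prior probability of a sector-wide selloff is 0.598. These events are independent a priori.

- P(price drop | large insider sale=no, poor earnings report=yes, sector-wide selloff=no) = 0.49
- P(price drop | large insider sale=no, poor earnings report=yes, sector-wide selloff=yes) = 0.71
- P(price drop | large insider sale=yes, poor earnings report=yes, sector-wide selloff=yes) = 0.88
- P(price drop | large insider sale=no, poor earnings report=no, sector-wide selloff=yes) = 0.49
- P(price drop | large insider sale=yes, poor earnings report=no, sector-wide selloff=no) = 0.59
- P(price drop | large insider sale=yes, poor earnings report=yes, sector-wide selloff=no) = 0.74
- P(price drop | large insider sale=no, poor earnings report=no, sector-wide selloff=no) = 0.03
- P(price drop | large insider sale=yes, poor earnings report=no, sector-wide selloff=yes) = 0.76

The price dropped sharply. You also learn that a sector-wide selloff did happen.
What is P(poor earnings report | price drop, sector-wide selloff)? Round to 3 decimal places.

Weight on poor earnings report=true, given the evidence: 0.051702 + 0.032718 = 0.084420
Denominator P(price drop | sector-wide selloff): 0.49×0.662×0.89 + 0.71×0.662×0.11 + 0.76×0.338×0.89 + 0.88×0.338×0.11 = 0.601741
P(poor earnings report | price drop, sector-wide selloff) = 0.084420/0.601741 ≈ 0.140

P(poor earnings report | price drop, sector-wide selloff) ≈ 0.140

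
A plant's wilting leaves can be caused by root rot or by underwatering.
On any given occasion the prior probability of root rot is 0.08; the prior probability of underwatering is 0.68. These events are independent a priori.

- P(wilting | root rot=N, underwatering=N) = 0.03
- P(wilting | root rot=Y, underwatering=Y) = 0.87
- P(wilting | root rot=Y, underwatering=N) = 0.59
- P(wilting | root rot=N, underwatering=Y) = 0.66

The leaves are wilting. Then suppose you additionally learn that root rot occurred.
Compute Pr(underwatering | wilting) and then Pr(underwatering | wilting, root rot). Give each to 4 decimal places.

Pr(underwatering | wilting) ≈ 0.9506; Pr(underwatering | wilting, root rot) ≈ 0.7581

P(wilting) = 0.03·0.92·0.32 + 0.66·0.92·0.68 + 0.59·0.08·0.32 + 0.87·0.08·0.68 = 0.008832 + 0.412896 + 0.015104 + 0.047328 = 0.484160
The underwatering-present share is 0.412896 + 0.047328 = 0.460224.
Hence the posterior is 0.460224/0.484160 ≈ 0.9506.

With the extra evidence:
For the numerator, keep only underwatering=true terms: 0.87*0.68 = 0.591600
The normalizing constant is 0.59*0.32 + 0.87*0.68 = 0.780400
P(underwatering | wilting, root rot) = 0.591600/0.780400 ≈ 0.7581
Conditioning on root rot lowers the posterior on underwatering: the classic explaining-away effect in a common-effect structure.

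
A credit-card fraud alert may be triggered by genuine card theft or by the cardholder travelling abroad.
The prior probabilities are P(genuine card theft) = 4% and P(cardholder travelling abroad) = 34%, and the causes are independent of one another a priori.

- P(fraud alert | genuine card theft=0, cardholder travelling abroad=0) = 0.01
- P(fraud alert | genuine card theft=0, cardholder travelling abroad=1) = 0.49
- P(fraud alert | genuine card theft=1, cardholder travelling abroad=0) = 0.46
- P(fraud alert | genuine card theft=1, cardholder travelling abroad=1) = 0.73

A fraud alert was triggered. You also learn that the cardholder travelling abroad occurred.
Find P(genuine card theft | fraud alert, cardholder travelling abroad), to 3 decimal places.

P(genuine card theft | fraud alert, cardholder travelling abroad) ≈ 0.058

P(fraud alert | cardholder travelling abroad) = 0.49×0.96 + 0.73×0.04 = 0.470400 + 0.029200 = 0.499600
Restricting to configurations with genuine card theft present: 0.73×0.04 = 0.029200.
Hence the posterior is 0.029200/0.499600 ≈ 0.058.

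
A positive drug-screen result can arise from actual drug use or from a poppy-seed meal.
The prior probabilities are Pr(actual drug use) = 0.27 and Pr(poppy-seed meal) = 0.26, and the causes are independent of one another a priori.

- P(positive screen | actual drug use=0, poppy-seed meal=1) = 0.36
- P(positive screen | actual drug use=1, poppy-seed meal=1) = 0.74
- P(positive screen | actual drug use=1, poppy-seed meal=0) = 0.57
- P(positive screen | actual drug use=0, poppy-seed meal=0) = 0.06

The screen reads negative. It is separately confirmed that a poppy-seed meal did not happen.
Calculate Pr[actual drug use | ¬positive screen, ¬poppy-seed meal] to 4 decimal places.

Enumerate both values of actual drug use and weight by the priors:
  P(¬positive screen | ¬poppy-seed meal) = 0.94*0.73 + 0.43*0.27
        = 0.686200 + 0.116100 = 0.802300
Configurations with actual drug use contribute 0.116100, so
  P(actual drug use | ¬positive screen, ¬poppy-seed meal) = 0.116100 / 0.802300 ≈ 0.1447

Pr[actual drug use | ¬positive screen, ¬poppy-seed meal] ≈ 0.1447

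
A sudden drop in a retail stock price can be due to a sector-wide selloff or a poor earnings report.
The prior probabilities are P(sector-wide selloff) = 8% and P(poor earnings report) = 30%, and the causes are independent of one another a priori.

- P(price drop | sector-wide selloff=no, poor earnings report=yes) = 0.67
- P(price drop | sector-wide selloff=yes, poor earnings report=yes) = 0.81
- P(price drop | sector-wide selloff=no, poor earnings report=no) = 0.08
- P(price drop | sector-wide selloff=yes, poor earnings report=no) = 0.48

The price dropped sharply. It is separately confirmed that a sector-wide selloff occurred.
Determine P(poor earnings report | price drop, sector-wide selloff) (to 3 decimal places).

P(price drop | sector-wide selloff) = 0.48*0.7 + 0.81*0.3 = 0.336000 + 0.243000 = 0.579000
The poor earnings report-present share is 0.81*0.3 = 0.243000.
So P(poor earnings report | price drop, sector-wide selloff) = 0.243000/0.579000 ≈ 0.420.

P(poor earnings report | price drop, sector-wide selloff) ≈ 0.420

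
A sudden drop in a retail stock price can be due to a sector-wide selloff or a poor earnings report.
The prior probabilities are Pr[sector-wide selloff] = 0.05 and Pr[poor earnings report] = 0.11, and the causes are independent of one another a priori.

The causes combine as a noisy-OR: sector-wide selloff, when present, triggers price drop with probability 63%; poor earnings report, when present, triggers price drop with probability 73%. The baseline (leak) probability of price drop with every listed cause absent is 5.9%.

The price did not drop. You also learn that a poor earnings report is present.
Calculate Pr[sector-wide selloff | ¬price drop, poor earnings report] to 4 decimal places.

Pr[sector-wide selloff | ¬price drop, poor earnings report] ≈ 0.0191

Under noisy-OR, P(price drop | causes) = 1 − (1−0.059)·∏(1−qᵢ) over the active causes.
Enumerate both values of sector-wide selloff and weight by the priors:
  P(¬price drop | poor earnings report) = 0.25407×0.95 + 0.094006×0.05
        = 0.241367 + 0.004700 = 0.246067
Keeping only the sector-wide selloff-present terms gives 0.004700, so
  P(sector-wide selloff | ¬price drop, poor earnings report) = 0.004700 / 0.246067 ≈ 0.0191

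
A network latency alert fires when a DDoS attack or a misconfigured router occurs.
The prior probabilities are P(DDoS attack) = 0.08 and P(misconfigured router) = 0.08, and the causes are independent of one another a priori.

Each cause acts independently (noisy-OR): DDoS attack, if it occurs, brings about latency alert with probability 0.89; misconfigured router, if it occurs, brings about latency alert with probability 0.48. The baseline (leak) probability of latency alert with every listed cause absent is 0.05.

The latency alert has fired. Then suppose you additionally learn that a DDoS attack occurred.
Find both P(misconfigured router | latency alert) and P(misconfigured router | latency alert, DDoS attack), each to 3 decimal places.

Under noisy-OR, P(latency alert | causes) = 1 − (1−0.05)·∏(1−qᵢ) over the active causes.
By total probability over the 4 (DDoS attack, misconfigured router) configurations:
  P(latency alert) = 0.05*0.92*0.92 + 0.506*0.92*0.08 + 0.8955*0.08*0.92 + 0.94566*0.08*0.08
        = 0.042320 + 0.037242 + 0.065909 + 0.006052 = 0.151523
The terms with misconfigured router present sum to 0.043294, so
  P(misconfigured router | latency alert) = 0.043294 / 0.151523 ≈ 0.286

Now also conditioning on DDoS attack=true:
For the numerator, keep only misconfigured router=true terms: 0.94566×0.08 = 0.075653
Denominator P(latency alert | DDoS attack): 0.8955×0.92 + 0.94566×0.08 = 0.899513
Posterior = 0.075653 / 0.899513 ≈ 0.084

P(misconfigured router | latency alert) ≈ 0.286; P(misconfigured router | latency alert, DDoS attack) ≈ 0.084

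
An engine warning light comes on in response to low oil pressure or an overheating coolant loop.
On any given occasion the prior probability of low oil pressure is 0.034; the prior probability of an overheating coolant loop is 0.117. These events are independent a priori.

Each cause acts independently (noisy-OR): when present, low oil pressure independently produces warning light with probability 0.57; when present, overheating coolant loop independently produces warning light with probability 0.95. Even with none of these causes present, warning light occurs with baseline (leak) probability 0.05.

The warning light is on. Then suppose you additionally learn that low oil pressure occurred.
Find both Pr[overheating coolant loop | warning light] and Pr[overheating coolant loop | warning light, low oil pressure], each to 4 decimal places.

Under noisy-OR, P(warning light | causes) = 1 − (1−0.05)·∏(1−qᵢ) over the active causes.
Numerator (weight on configurations with overheating coolant loop): 0.107653 + 0.003897 = 0.111550
Normalizer over all consistent configurations: 0.05·0.966·0.883 + 0.9525·0.966·0.117 + 0.5915·0.034·0.883 + 0.979575·0.034·0.117 = 0.171957
P(overheating coolant loop | warning light) = 0.111550/0.171957 ≈ 0.6487

Now also conditioning on low oil pressure=true:
For the numerator, keep only overheating coolant loop=true terms: 0.979575*0.117 = 0.114610
Denominator P(warning light | low oil pressure): 0.5915*0.883 + 0.979575*0.117 = 0.636904
P(overheating coolant loop | warning light, low oil pressure) = 0.114610/0.636904 ≈ 0.1799
Conditioning on low oil pressure lowers the posterior on overheating coolant loop: the classic explaining-away effect in a common-effect structure.

Pr[overheating coolant loop | warning light] ≈ 0.6487; Pr[overheating coolant loop | warning light, low oil pressure] ≈ 0.1799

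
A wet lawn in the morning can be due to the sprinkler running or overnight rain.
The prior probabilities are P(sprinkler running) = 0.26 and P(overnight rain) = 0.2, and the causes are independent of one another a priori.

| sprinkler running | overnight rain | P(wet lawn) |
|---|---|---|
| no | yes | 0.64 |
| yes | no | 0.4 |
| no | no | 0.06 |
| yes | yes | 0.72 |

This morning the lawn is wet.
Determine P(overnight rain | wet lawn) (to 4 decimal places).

P(overnight rain | wet lawn) ≈ 0.5268

Weight on overnight rain=true, given the evidence: 0.094720 + 0.037440 = 0.132160
Normalizer over all consistent configurations: 0.06·0.74·0.8 + 0.64·0.74·0.2 + 0.4·0.26·0.8 + 0.72·0.26·0.2 = 0.250880
P(overnight rain | wet lawn) = 0.132160/0.250880 ≈ 0.5268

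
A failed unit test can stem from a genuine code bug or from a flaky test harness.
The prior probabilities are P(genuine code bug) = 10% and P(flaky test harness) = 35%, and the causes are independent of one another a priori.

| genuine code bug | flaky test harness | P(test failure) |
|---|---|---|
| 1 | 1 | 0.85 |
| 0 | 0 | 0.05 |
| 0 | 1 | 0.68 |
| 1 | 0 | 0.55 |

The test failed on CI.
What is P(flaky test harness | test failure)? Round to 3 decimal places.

P(flaky test harness | test failure) ≈ 0.790

By total probability over the 4 (genuine code bug, flaky test harness) configurations:
  P(test failure) = 0.05*0.9*0.65 + 0.68*0.9*0.35 + 0.55*0.1*0.65 + 0.85*0.1*0.35
        = 0.029250 + 0.214200 + 0.035750 + 0.029750 = 0.308950
Configurations with flaky test harness contribute 0.243950, so
  P(flaky test harness | test failure) = 0.243950 / 0.308950 ≈ 0.790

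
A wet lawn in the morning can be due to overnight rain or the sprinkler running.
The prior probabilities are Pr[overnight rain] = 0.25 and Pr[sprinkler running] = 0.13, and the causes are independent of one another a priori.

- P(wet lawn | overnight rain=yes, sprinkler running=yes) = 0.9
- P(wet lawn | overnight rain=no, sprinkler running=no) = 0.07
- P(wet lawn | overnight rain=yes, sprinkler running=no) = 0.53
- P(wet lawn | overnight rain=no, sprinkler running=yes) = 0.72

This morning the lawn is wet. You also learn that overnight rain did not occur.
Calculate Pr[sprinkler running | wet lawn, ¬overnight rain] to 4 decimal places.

Pr[sprinkler running | wet lawn, ¬overnight rain] ≈ 0.6058

P(wet lawn | ¬overnight rain) = 0.07·0.87 + 0.72·0.13 = 0.060900 + 0.093600 = 0.154500
Restricting to configurations with sprinkler running present: 0.72·0.13 = 0.093600.
So P(sprinkler running | wet lawn, ¬overnight rain) = 0.093600/0.154500 ≈ 0.6058.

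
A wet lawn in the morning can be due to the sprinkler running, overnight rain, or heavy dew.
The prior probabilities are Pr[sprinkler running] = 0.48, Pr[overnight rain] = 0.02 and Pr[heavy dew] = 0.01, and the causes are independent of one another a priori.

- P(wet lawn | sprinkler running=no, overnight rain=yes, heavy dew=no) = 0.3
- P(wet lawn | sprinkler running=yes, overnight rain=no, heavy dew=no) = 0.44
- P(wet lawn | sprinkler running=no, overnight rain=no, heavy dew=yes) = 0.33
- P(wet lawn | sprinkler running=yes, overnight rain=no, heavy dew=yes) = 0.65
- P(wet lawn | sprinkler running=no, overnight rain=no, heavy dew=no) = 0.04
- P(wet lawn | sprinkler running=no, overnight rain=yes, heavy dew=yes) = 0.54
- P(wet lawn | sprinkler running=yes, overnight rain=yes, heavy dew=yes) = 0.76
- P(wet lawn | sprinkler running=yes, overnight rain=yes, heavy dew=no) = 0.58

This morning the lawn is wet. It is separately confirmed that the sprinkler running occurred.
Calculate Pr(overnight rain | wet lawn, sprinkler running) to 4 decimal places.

Pr(overnight rain | wet lawn, sprinkler running) ≈ 0.0262

Enumerate the 4 (overnight rain, heavy dew) configurations and weight by the priors:
  P(wet lawn | sprinkler running) = 0.44×0.98×0.99 + 0.65×0.98×0.01 + 0.58×0.02×0.99 + 0.76×0.02×0.01
        = 0.426888 + 0.006370 + 0.011484 + 0.000152 = 0.444894
The terms with overnight rain present sum to 0.011636, so
  P(overnight rain | wet lawn, sprinkler running) = 0.011636 / 0.444894 ≈ 0.0262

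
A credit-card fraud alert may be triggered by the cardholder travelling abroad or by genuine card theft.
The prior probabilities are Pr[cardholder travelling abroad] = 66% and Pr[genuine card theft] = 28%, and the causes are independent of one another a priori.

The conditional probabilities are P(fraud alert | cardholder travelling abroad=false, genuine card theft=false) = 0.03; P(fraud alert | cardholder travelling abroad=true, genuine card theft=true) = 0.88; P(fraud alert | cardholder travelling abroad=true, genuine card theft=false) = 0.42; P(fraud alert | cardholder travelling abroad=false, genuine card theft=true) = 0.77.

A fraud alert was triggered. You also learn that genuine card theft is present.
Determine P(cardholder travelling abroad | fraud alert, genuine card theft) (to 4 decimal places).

P(cardholder travelling abroad | fraud alert, genuine card theft) ≈ 0.6893

Weight on cardholder travelling abroad=true, given the evidence: 0.88*0.66 = 0.580800
Denominator P(fraud alert | genuine card theft): 0.77*0.34 + 0.88*0.66 = 0.842600
Posterior = 0.580800 / 0.842600 ≈ 0.6893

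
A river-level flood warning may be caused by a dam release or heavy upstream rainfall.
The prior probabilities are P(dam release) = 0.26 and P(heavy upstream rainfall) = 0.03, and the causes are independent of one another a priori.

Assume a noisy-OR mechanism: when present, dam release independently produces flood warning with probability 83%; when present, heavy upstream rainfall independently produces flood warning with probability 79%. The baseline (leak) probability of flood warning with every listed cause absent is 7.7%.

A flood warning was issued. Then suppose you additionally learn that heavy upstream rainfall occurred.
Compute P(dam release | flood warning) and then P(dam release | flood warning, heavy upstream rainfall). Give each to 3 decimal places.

P(dam release | flood warning) ≈ 0.751; P(dam release | flood warning, heavy upstream rainfall) ≈ 0.297

Under noisy-OR, P(flood warning | causes) = 1 − (1−0.077)·∏(1−qᵢ) over the active causes.
P(flood warning) = 0.077*0.74*0.97 + 0.80617*0.74*0.03 + 0.84309*0.26*0.97 + 0.967049*0.26*0.03 = 0.055271 + 0.017897 + 0.212627 + 0.007543 = 0.293338
Of this, 0.220170 comes from 0.212627 + 0.007543 (the dam release=true cases).
Hence the posterior is 0.220170/0.293338 ≈ 0.751.

Now condition on the additional information:
Numerator (weight on configurations with dam release): 0.967049·0.26 = 0.251433
Denominator P(flood warning | heavy upstream rainfall): 0.80617·0.74 + 0.967049·0.26 = 0.847999
P(dam release | flood warning, heavy upstream rainfall) = 0.251433/0.847999 ≈ 0.297
Conditioning on heavy upstream rainfall lowers the posterior on dam release: the classic explaining-away effect in a common-effect structure.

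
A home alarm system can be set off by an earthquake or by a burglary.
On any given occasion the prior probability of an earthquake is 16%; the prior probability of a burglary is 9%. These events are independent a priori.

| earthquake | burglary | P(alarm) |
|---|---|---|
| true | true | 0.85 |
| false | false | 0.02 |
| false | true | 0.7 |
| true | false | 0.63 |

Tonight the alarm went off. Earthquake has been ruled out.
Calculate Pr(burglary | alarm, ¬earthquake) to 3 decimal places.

Pr(burglary | alarm, ¬earthquake) ≈ 0.776

Numerator (weight on configurations with burglary): 0.7*0.09 = 0.063000
Denominator P(alarm | ¬earthquake): 0.02*0.91 + 0.7*0.09 = 0.081200
P(burglary | alarm, ¬earthquake) = 0.063000/0.081200 ≈ 0.776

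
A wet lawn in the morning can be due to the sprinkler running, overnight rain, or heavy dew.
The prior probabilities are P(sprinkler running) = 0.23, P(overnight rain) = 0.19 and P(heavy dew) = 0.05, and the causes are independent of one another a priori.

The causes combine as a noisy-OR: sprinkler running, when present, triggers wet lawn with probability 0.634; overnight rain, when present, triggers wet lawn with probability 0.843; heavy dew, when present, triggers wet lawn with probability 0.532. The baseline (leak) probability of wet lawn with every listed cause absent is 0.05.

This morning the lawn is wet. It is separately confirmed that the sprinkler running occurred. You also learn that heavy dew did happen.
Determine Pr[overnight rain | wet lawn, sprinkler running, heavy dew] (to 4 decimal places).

Pr[overnight rain | wet lawn, sprinkler running, heavy dew] ≈ 0.2145

Under noisy-OR, P(wet lawn | causes) = 1 − (1−0.05)·∏(1−qᵢ) over the active causes.
P(wet lawn | sprinkler running, heavy dew) = 0.837276*0.81 + 0.974452*0.19 = 0.678194 + 0.185146 = 0.863340
The overnight rain-present share is 0.974452*0.19 = 0.185146.
So P(overnight rain | wet lawn, sprinkler running, heavy dew) = 0.185146/0.863340 ≈ 0.2145.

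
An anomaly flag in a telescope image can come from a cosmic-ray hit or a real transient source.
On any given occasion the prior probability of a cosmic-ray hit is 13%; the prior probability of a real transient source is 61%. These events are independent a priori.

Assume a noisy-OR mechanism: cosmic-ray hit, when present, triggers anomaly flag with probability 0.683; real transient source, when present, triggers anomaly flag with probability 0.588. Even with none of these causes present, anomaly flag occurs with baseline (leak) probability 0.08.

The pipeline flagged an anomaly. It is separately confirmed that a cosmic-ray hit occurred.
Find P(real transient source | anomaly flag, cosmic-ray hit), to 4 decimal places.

P(real transient source | anomaly flag, cosmic-ray hit) ≈ 0.6602

Under noisy-OR, P(anomaly flag | causes) = 1 − (1−0.08)·∏(1−qᵢ) over the active causes.
Numerator (weight on configurations with real transient source): 0.879844×0.61 = 0.536705
The normalizing constant is 0.70836×0.39 + 0.879844×0.61 = 0.812965
P(real transient source | anomaly flag, cosmic-ray hit) = 0.536705/0.812965 ≈ 0.6602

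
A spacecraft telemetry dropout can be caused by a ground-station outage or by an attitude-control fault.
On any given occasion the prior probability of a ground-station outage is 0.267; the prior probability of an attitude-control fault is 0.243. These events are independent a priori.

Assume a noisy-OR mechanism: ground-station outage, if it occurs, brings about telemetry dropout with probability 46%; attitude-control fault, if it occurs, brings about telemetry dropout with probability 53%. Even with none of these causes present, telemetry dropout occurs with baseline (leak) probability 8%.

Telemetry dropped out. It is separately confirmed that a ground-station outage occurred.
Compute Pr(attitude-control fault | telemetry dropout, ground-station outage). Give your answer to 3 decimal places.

Under noisy-OR, P(telemetry dropout | causes) = 1 − (1−0.08)·∏(1−qᵢ) over the active causes.
Weight on attitude-control fault=true, given the evidence: 0.766504×0.243 = 0.186260
Normalizer over all consistent configurations: 0.5032×0.757 + 0.766504×0.243 = 0.567182
P(attitude-control fault | telemetry dropout, ground-station outage) = 0.186260/0.567182 ≈ 0.328

Pr(attitude-control fault | telemetry dropout, ground-station outage) ≈ 0.328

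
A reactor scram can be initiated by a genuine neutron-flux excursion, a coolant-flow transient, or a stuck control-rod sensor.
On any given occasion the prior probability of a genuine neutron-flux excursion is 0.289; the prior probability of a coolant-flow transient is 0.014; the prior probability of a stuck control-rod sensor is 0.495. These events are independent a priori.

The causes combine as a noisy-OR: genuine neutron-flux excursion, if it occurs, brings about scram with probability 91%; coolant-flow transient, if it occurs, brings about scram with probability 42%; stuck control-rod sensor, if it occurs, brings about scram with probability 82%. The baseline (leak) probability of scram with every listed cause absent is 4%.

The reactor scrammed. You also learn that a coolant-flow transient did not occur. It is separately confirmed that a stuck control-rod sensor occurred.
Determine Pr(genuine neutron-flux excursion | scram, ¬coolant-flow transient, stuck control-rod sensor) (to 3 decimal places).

Pr(genuine neutron-flux excursion | scram, ¬coolant-flow transient, stuck control-rod sensor) ≈ 0.326

Under noisy-OR, P(scram | causes) = 1 − (1−0.04)·∏(1−qᵢ) over the active causes.
By total probability over both values of genuine neutron-flux excursion:
  P(scram | ¬coolant-flow transient, stuck control-rod sensor) = 0.8272·0.711 + 0.984448·0.289
        = 0.588139 + 0.284505 = 0.872644
Keeping only the genuine neutron-flux excursion-present terms gives 0.284505, so
  P(genuine neutron-flux excursion | scram, ¬coolant-flow transient, stuck control-rod sensor) = 0.284505 / 0.872644 ≈ 0.326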